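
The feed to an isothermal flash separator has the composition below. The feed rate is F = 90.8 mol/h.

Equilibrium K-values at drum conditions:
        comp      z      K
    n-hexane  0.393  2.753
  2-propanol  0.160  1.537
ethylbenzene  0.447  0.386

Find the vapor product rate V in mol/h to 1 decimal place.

V = 50.3 mol/h

Rachford–Rice: g(V/F) = Σ zᵢ(Kᵢ−1)/(1+V/F(Kᵢ−1)) = 0.
Check two-phase: ΣzᵢKᵢ = 1.500 > 1 and Σzᵢ/Kᵢ = 1.405 > 1, so g(0) = 0.500 > 0 and g(1) = -0.405 < 0.
Newton iteration, V/F⁰ = 0.5:
  V/F = 0.500: g = 0.0388, g' = -0.723 → V/F = 0.554
Converged at V/F = 0.554.
Then V = V/F·F = 0.5537·90.8 = 50.3 mol/h and L = F − V = 40.5 mol/h.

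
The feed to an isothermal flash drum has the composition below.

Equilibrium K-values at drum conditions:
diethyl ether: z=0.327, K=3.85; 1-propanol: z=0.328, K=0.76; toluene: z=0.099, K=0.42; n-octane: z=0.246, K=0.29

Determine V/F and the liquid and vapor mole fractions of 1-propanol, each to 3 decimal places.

Material balance + equilibrium reduce to Σ zᵢ(Kᵢ−1)/(1+V/F(Kᵢ−1)) = 0.
g(0) = ΣzᵢKᵢ − 1 = 0.621 and g(1) = 1 − Σzᵢ/Kᵢ = -0.601, so a root lies in (0, 1).
Newton iteration, V/F⁰ = 0.33:
  V/F = 0.330: g = 0.0957, g' = -0.990 → V/F = 0.427
  V/F = 0.427: g = 0.0060, g' = -0.878 → V/F = 0.433
  V/F = 0.433: g = 0.0000, g' = -0.873 → V/F = 0.434
Converged at V/F = 0.434.
Compositions from xᵢ = zᵢ/(1+V/F(Kᵢ−1)), yᵢ = Kᵢxᵢ:
  diethyl ether: x = 0.146, y = 0.563
  1-propanol: x = 0.366, y = 0.278
  toluene: x = 0.132, y = 0.056
  n-octane: x = 0.355, y = 0.103

V/F = 0.434, x_1-propanol = 0.366, y_1-propanol = 0.278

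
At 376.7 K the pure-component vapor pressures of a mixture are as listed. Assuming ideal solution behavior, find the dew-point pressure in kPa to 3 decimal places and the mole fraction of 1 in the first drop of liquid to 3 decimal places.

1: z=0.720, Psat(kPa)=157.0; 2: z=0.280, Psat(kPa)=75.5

At the dew point ψ → 1, so Σzᵢ/Kᵢ = 1 with Kᵢ = Pᵢˢᵃᵗ/P ⇒ 1/P = Σzᵢ/Pᵢˢᵃᵗ.
1/P = 0.720/157.0 + 0.280/75.5 = 0.008295 ⇒ P = 120.560 kPa
xᵢ = zᵢP/Pᵢˢᵃᵗ ⇒ x_1 = 0.720·120.560/157.0 = 0.553

Pdew = 120.560 kPa, x_1 = 0.553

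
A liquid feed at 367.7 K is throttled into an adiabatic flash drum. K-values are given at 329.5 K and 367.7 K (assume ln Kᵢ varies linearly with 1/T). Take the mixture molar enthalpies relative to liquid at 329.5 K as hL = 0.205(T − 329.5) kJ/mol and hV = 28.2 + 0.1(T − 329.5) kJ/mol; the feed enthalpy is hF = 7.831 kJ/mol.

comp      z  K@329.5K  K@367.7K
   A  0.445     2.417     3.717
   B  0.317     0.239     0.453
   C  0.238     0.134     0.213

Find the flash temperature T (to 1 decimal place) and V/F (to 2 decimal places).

Adiabatic flash: solve Rachford–Rice at each trial T, then check hF = ψ·hV(T) + (1−ψ)·hL(T).
  T = 329.5 K: K = (2.417, 0.239, 0.134), RR gives ψ = 0.160, H_out = 4.514 kJ/mol
  T = 367.7 K: K = (3.717, 0.453, 0.213), RR gives ψ = 0.470, H_out = 19.207 kJ/mol
  T = 348.6 K: K = (3.033, 0.335, 0.171), RR gives ψ = 0.330, H_out = 12.553 kJ/mol
  T = 339.1 K: K = (2.718, 0.284, 0.152), RR gives ψ = 0.252, H_out = 8.823 kJ/mol
  T = 334.3 K: K = (2.565, 0.261, 0.143), RR gives ψ = 0.208, H_out = 6.755 kJ/mol
  T = 336.7 K: K = (2.641, 0.273, 0.147), RR gives ψ = 0.231, H_out = 7.808 kJ/mol
Linear interpolation between T = 336.7 (H_out = 7.808) and T = 339.1 (H_out = 8.823) on hF = 7.831 gives T ≈ 336.8 K, at which ψ = 0.23.

T = 336.8 K, V/F = 0.23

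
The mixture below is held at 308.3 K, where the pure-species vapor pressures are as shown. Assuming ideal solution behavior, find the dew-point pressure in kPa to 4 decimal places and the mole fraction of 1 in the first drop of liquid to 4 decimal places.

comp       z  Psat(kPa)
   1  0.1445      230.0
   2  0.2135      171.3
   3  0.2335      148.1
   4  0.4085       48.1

At the dew point ψ → 1, so Σzᵢ/Kᵢ = 1 with Kᵢ = Pᵢˢᵃᵗ/P ⇒ 1/P = Σzᵢ/Pᵢˢᵃᵗ.
1/P = 0.1445/230.0 + 0.2135/171.3 + 0.2335/148.1 + 0.4085/48.1 = 0.0119440 ⇒ P = 83.7242 kPa
xᵢ = zᵢP/Pᵢˢᵃᵗ ⇒ x_1 = 0.1445·83.7242/230.0 = 0.0526

Pdew = 83.7242 kPa, x_1 = 0.0526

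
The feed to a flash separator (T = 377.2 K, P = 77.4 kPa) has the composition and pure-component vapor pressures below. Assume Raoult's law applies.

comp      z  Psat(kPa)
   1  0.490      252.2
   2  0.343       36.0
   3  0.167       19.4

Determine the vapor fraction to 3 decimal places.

ψ = 0.571

Raoult's law: Kᵢ = Pᵢˢᵃᵗ/P = Pᵢˢᵃᵗ/77.4.
  K_1 = 252.2/77.4 = 3.25840, K_2 = 36.0/77.4 = 0.46512, K_3 = 19.4/77.4 = 0.25065
Let ψ = V/F and solve Σ zᵢ(Kᵢ−1)/(1+ψ(Kᵢ−1)) = 0.
Feasibility: ΣzᵢKᵢ = 1.798, Σzᵢ/Kᵢ = 1.554 — both > 1, two phases present.
Newton–Raphson from ψ = 0.37:
  ψ = 0.370: g = 0.2010, g' = -1.074 → ψ = 0.557
  ψ = 0.557: g = 0.0138, g' = -0.966 → ψ = 0.571
Converged at ψ = 0.571.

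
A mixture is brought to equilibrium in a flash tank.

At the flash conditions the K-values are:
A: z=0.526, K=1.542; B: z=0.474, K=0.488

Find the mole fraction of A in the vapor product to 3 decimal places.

y_A = 0.749

Material balance + equilibrium reduce to Σ zᵢ(Kᵢ−1)/(1+ψ(Kᵢ−1)) = 0.
Check two-phase: ΣzᵢKᵢ = 1.042 > 1 and Σzᵢ/Kᵢ = 1.312 > 1, so g(0) = 0.042 > 0 and g(1) = -0.312 < 0.
Binary case is linear: z₁(K₁−1)(1+ψ(K₂−1)) + z₂(K₂−1)(1+ψ(K₁−1)) = 0
⇒ ψ = [z₁(K₁−1)+z₂(K₂−1)] / [−(K₁−1)(K₂−1)] = 0.0424/0.2775 = 0.153
Compositions from xᵢ = zᵢ/(1+ψ(Kᵢ−1)), yᵢ = Kᵢxᵢ:
  A: x = 0.486, y = 0.749
  B: x = 0.514, y = 0.251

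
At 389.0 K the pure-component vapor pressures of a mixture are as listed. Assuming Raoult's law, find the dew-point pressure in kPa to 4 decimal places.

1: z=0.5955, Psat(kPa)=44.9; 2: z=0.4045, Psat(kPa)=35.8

Pdew = 40.7138 kPa

At the dew point ψ → 1, so Σzᵢ/Kᵢ = 1 with Kᵢ = Pᵢˢᵃᵗ/P ⇒ 1/P = Σzᵢ/Pᵢˢᵃᵗ.
1/P = 0.5955/44.9 + 0.4045/35.8 = 0.0245617 ⇒ P = 40.7138 kPa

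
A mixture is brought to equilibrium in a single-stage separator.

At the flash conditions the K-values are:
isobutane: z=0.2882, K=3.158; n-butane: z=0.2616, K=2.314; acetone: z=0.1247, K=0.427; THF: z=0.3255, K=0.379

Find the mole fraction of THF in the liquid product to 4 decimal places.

x_THF = 0.5399

Let ψ = V/F and solve Σ zᵢ(Kᵢ−1)/(1+ψ(Kᵢ−1)) = 0.
g(0) = ΣzᵢKᵢ − 1 = 0.6921 and g(1) = 1 − Σzᵢ/Kᵢ = -0.3552, so a root lies in (0, 1).
Iterate (Newton) starting at ψ = 0.6:
  ψ = 0.6000: g = 0.03216, g' = -0.8101 → ψ = 0.6397
  ψ = 0.6397: g = -0.00013, g' = -0.8177 → ψ = 0.6395
Converged at ψ = 0.6395.
Compositions from xᵢ = zᵢ/(1+ψ(Kᵢ−1)), yᵢ = Kᵢxᵢ:
  isobutane: x = 0.1211, y = 0.3824
  n-butane: x = 0.1421, y = 0.3289
  acetone: x = 0.1968, y = 0.0840
  THF: x = 0.5399, y = 0.2046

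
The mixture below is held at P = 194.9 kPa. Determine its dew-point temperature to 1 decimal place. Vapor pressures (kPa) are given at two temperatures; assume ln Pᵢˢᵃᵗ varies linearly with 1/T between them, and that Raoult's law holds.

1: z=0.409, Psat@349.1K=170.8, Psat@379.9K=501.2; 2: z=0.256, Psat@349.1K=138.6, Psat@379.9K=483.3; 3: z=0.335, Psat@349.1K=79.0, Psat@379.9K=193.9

T = 363.6 K

Dew-point temperature: Σzᵢ·P/Pᵢˢᵃᵗ(T) = 1. Interpolate ln Pᵢˢᵃᵗ = aᵢ + bᵢ/T.
  T = 349.1 K: ΣzᵢP/Pᵢˢᵃᵗ = 1.6532
  T = 379.9 K: ΣzᵢP/Pᵢˢᵃᵗ = 0.5990
  T = 364.5 K: ΣzᵢP/Pᵢˢᵃᵗ = 0.9717
  T = 356.8 K: ΣzᵢP/Pᵢˢᵃᵗ = 1.2594
  T = 360.6 K: ΣzᵢP/Pᵢˢᵃᵗ = 1.1064
  T = 362.6 K: ΣzᵢP/Pᵢˢᵃᵗ = 1.0347
Interpolating between 362.6 K and 364.5 K gives T ≈ 363.6 K.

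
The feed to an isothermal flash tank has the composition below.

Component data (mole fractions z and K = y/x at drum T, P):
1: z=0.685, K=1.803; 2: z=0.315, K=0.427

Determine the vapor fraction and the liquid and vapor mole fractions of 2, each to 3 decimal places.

ψ = 0.803, x_2 = 0.584, y_2 = 0.249

Let ψ = V/F and solve Σ zᵢ(Kᵢ−1)/(1+ψ(Kᵢ−1)) = 0.
Feasibility: ΣzᵢKᵢ = 1.370, Σzᵢ/Kᵢ = 1.118 — both > 1, two phases present.
Binary case is linear: z₁(K₁−1)(1+ψ(K₂−1)) + z₂(K₂−1)(1+ψ(K₁−1)) = 0
⇒ ψ = [z₁(K₁−1)+z₂(K₂−1)] / [−(K₁−1)(K₂−1)] = 0.3696/0.4601 = 0.803
Compositions from xᵢ = zᵢ/(1+ψ(Kᵢ−1)), yᵢ = Kᵢxᵢ:
  1: x = 0.416, y = 0.751
  2: x = 0.584, y = 0.249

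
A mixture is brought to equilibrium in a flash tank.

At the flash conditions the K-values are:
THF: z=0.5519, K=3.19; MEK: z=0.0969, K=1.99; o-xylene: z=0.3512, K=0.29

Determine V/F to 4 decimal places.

Newton–Raphson from V/F = 0.5:
  V/F = 0.5000: g = 0.25450, g' = -1.0711 → V/F = 0.7376
  V/F = 0.7376: g = -0.00593, g' = -1.1991 → V/F = 0.7327
  V/F = 0.7327: g = -0.00002, g' = -1.1911 → V/F = 0.7326
Converged at V/F = 0.7326.

V/F = 0.7326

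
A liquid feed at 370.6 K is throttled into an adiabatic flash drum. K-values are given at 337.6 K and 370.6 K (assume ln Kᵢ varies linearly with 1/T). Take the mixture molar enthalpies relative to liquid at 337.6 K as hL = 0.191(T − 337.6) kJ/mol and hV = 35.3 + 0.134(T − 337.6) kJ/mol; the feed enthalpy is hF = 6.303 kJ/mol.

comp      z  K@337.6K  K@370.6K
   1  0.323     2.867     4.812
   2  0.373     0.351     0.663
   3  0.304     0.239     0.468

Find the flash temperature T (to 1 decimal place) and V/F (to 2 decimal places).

T = 341.9 K, V/F = 0.16

Adiabatic flash: solve Rachford–Rice at each trial T, then check hF = ψ·hV(T) + (1−ψ)·hL(T).
  T = 337.6 K: K = (2.867, 0.351, 0.239), RR gives ψ = 0.099, H_out = 3.497 kJ/mol
  T = 370.6 K: K = (4.812, 0.663, 0.468), RR gives ψ = 0.571, H_out = 25.369 kJ/mol
  T = 354.1 K: K = (3.759, 0.490, 0.340), RR gives ψ = 0.312, H_out = 13.862 kJ/mol
  T = 345.9 K: K = (3.296, 0.417, 0.286), RR gives ψ = 0.208, H_out = 8.817 kJ/mol
  T = 341.8 K: K = (3.079, 0.383, 0.262), RR gives ψ = 0.155, H_out = 6.245 kJ/mol
  T = 343.9 K: K = (3.189, 0.400, 0.274), RR gives ψ = 0.182, H_out = 7.572 kJ/mol
Linear interpolation between T = 341.8 (H_out = 6.245) and T = 343.9 (H_out = 7.572) on hF = 6.303 gives T ≈ 341.9 K, at which ψ = 0.16.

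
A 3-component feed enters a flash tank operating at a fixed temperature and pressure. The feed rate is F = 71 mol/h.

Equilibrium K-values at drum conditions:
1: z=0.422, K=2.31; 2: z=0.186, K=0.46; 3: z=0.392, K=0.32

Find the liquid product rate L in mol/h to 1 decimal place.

Rachford–Rice: g(ψ) = Σ zᵢ(Kᵢ−1)/(1+ψ(Kᵢ−1)) = 0.
Feasibility: ΣzᵢKᵢ = 1.186, Σzᵢ/Kᵢ = 1.812 — both > 1, two phases present.
Iterate (Newton) starting at ψ = 0.49:
  ψ = 0.490: g = -0.1996, g' = -0.777 → ψ = 0.233
  ψ = 0.233: g = -0.0080, g' = -0.752 → ψ = 0.222
Converged at ψ = 0.222.
Then V = ψ·F = 0.2223·71 = 15.8 mol/h and L = F − V = 55.2 mol/h.

L = 55.2 mol/h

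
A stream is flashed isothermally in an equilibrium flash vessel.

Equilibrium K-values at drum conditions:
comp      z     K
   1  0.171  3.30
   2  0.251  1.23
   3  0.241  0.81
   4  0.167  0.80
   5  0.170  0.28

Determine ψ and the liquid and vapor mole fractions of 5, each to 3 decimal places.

ψ = 0.400, x_5 = 0.239, y_5 = 0.067

Material balance + equilibrium reduce to Σ zᵢ(Kᵢ−1)/(1+ψ(Kᵢ−1)) = 0.
Feasibility: ΣzᵢKᵢ = 1.249, Σzᵢ/Kᵢ = 1.369 — both > 1, two phases present.
Iterate (Newton) starting at ψ = 0.5:
  ψ = 0.500: g = -0.0443, g' = -0.440 → ψ = 0.400
Converged at ψ = 0.400.
Compositions from xᵢ = zᵢ/(1+ψ(Kᵢ−1)), yᵢ = Kᵢxᵢ:
  1: x = 0.089, y = 0.294
  2: x = 0.230, y = 0.283
  3: x = 0.261, y = 0.211
  4: x = 0.182, y = 0.145
  5: x = 0.239, y = 0.067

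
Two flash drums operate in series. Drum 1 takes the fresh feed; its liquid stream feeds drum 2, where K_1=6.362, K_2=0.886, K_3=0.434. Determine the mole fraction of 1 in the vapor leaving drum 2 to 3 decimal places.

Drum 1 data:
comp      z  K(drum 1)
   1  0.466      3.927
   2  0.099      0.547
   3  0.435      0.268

y_1 (drum 2) = 0.544

Drum 1:
Let ψ₁ = V/F and solve Σ zᵢ(Kᵢ−1)/(1+ψ₁(Kᵢ−1)) = 0.
g(0) = ΣzᵢKᵢ − 1 = 1.001 and g(1) = 1 − Σzᵢ/Kᵢ = -0.923, so a root lies in (0, 1).
Newton–Raphson from ψ₁ = 0.5:
  ψ₁ = 0.500: g = -0.0065, g' = -1.272 → ψ₁ = 0.495
Converged at ψ₁ = 0.495.
Drum-1 compositions:
  1: x = 0.190, y = 0.747
  2: x = 0.128, y = 0.070
  3: x = 0.682, y = 0.183
Drum-2 feed = drum-1 liquid: z₂ = (0.1903, 0.1276, 0.6821).
Drum 2:
Rachford–Rice: g(ψ₂) = Σ zᵢ(Kᵢ−1)/(1+ψ₂(Kᵢ−1)) = 0.
Feasibility: ΣzᵢKᵢ = 1.620, Σzᵢ/Kᵢ = 1.746 — both > 1, two phases present.
Newton–Raphson from ψ₂ = 0.5:
  ψ₂ = 0.500: g = -0.2766, g' = -0.831 → ψ₂ = 0.167
  ψ₂ = 0.167: g = 0.0972, g' = -1.791 → ψ₂ = 0.221
  ψ₂ = 0.221: g = 0.0105, g' = -1.432 → ψ₂ = 0.229
Converged at ψ₂ = 0.229.
  1: x = 0.085, y = 0.544
  2: x = 0.131, y = 0.116
  3: x = 0.783, y = 0.340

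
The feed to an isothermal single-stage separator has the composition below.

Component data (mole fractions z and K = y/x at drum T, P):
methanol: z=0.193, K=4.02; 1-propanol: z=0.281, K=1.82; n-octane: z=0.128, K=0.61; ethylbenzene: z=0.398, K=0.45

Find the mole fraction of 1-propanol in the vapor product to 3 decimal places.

Material balance + equilibrium reduce to Σ zᵢ(Kᵢ−1)/(1+ψ(Kᵢ−1)) = 0.
Feasibility: ΣzᵢKᵢ = 1.544, Σzᵢ/Kᵢ = 1.297 — both > 1, two phases present.
Newton iteration, ψ⁰ = 0.5:
  ψ = 0.500: g = 0.0317, g' = -0.634 → ψ = 0.550
  ψ = 0.550: g = 0.0004, g' = -0.617 → ψ = 0.551
Converged at ψ = 0.551.
Compositions from xᵢ = zᵢ/(1+ψ(Kᵢ−1)), yᵢ = Kᵢxᵢ:
  methanol: x = 0.072, y = 0.291
  1-propanol: x = 0.194, y = 0.352
  n-octane: x = 0.163, y = 0.099
  ethylbenzene: x = 0.571, y = 0.257

y_1-propanol = 0.352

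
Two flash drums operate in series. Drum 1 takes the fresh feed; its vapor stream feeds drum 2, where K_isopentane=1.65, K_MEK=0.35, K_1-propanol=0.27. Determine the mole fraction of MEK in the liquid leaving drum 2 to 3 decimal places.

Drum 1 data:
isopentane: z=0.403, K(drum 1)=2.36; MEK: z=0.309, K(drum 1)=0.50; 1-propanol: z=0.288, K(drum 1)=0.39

x_MEK (drum 2) = 0.270

Drum 1:
Newton–Raphson from ψ₁ = 0.5:
  ψ₁ = 0.500: g = -0.1325, g' = -0.623 → ψ₁ = 0.287
  ψ₁ = 0.287: g = 0.0006, g' = -0.648 → ψ₁ = 0.288
Converged at ψ₁ = 0.288.
Drum-1 compositions:
  isopentane: x = 0.289, y = 0.683
  MEK: x = 0.361, y = 0.181
  1-propanol: x = 0.349, y = 0.136
Drum-2 feed = drum-1 vapor: z₂ = (0.6832, 0.1805, 0.1363).
Drum 2:
Newton iteration, ψ₂⁰ = 0.5:
  ψ₂ = 0.500: g = 0.0046, g' = -0.512 → ψ₂ = 0.509
Converged at ψ₂ = 0.509.
  isopentane: x = 0.513, y = 0.847
  MEK: x = 0.270, y = 0.094
  1-propanol: x = 0.217, y = 0.059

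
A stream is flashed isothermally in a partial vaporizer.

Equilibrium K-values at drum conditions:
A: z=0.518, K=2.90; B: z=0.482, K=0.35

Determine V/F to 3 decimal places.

Material balance + equilibrium reduce to Σ zᵢ(Kᵢ−1)/(1+V/F(Kᵢ−1)) = 0.
g(0) = ΣzᵢKᵢ − 1 = 0.671 and g(1) = 1 − Σzᵢ/Kᵢ = -0.556, so a root lies in (0, 1).
Binary case is linear: z₁(K₁−1)(1+V/F(K₂−1)) + z₂(K₂−1)(1+V/F(K₁−1)) = 0
⇒ V/F = [z₁(K₁−1)+z₂(K₂−1)] / [−(K₁−1)(K₂−1)] = 0.6709/1.2350 = 0.543

V/F = 0.543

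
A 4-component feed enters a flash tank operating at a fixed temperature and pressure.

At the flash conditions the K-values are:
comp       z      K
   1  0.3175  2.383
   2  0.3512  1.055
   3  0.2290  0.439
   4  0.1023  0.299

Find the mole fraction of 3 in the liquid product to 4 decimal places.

Newton–Raphson from ψ = 0.69:
  ψ = 0.6900: g = -0.10520, g' = -0.5404 → ψ = 0.4953
  ψ = 0.4953: g = -0.00837, g' = -0.4711 → ψ = 0.4776
  ψ = 0.4776: g = -0.00002, g' = -0.4693 → ψ = 0.4775
Converged at ψ = 0.4775.
Compositions from xᵢ = zᵢ/(1+ψ(Kᵢ−1)), yᵢ = Kᵢxᵢ:
  1: x = 0.1912, y = 0.4557
  2: x = 0.3422, y = 0.3610
  3: x = 0.3128, y = 0.1373
  4: x = 0.1538, y = 0.0460

x_3 = 0.3128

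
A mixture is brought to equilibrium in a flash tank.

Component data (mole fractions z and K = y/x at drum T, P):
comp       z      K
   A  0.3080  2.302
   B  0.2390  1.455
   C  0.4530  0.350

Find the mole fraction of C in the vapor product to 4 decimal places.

Iterate (Newton) starting at ψ = 0.5:
  ψ = 0.5000: g = -0.10474, g' = -0.6445 → ψ = 0.3375
  ψ = 0.3375: g = -0.00432, g' = -0.6033 → ψ = 0.3303
Converged at ψ = 0.3303.
Compositions from xᵢ = zᵢ/(1+ψ(Kᵢ−1)), yᵢ = Kᵢxᵢ:
  A: x = 0.2154, y = 0.4958
  B: x = 0.2078, y = 0.3023
  C: x = 0.5769, y = 0.2019

y_C = 0.2019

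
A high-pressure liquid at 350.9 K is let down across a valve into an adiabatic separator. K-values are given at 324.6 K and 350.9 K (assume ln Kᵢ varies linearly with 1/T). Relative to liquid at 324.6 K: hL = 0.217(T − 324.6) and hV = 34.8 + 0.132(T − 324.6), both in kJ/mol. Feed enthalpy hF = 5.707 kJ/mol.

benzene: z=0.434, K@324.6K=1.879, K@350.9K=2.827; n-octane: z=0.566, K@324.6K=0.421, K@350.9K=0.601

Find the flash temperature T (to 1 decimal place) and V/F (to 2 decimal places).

T = 326.2 K, V/F = 0.15

Adiabatic flash: solve Rachford–Rice at each trial T, then check hF = ψ·hV(T) + (1−ψ)·hL(T).
  T = 324.6 K: K = (1.879, 0.421), RR gives ψ = 0.106, H_out = 3.677 kJ/mol
  T = 350.9 K: K = (2.827, 0.601), RR gives ψ = 0.778, H_out = 31.040 kJ/mol
  T = 337.8 K: K = (2.325, 0.507), RR gives ψ = 0.453, H_out = 18.116 kJ/mol
  T = 331.2 K: K = (2.095, 0.463), RR gives ψ = 0.291, H_out = 11.388 kJ/mol
  T = 327.9 K: K = (1.985, 0.442), RR gives ψ = 0.203, H_out = 7.709 kJ/mol
  T = 326.2 K: K = (1.930, 0.431), RR gives ψ = 0.154, H_out = 5.685 kJ/mol
Linear interpolation between T = 326.2 (H_out = 5.685) and T = 327.9 (H_out = 7.709) on hF = 5.707 gives T ≈ 326.2 K, at which ψ = 0.15.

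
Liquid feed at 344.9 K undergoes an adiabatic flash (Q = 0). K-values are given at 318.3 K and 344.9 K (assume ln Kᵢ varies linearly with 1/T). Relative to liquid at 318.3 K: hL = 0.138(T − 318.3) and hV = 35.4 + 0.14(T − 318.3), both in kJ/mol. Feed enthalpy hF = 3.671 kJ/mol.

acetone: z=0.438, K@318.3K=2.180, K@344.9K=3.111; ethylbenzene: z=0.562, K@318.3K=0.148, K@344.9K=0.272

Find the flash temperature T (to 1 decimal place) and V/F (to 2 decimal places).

T = 322.0 K, V/F = 0.09

Adiabatic flash: solve Rachford–Rice at each trial T, then check hF = ψ·hV(T) + (1−ψ)·hL(T).
  T = 318.3 K: K = (2.180, 0.148), RR gives ψ = 0.038, H_out = 1.339 kJ/mol
  T = 344.9 K: K = (3.111, 0.272), RR gives ψ = 0.335, H_out = 15.563 kJ/mol
  T = 331.6 K: K = (2.623, 0.203), RR gives ψ = 0.203, H_out = 9.039 kJ/mol
  T = 325.0 K: K = (2.397, 0.174), RR gives ψ = 0.128, H_out = 5.464 kJ/mol
  T = 321.6 K: K = (2.286, 0.160), RR gives ψ = 0.085, H_out = 3.450 kJ/mol
  T = 323.3 K: K = (2.341, 0.167), RR gives ψ = 0.107, H_out = 4.475 kJ/mol
Linear interpolation between T = 321.6 (H_out = 3.450) and T = 323.3 (H_out = 4.475) on hF = 3.671 gives T ≈ 322.0 K, at which ψ = 0.09.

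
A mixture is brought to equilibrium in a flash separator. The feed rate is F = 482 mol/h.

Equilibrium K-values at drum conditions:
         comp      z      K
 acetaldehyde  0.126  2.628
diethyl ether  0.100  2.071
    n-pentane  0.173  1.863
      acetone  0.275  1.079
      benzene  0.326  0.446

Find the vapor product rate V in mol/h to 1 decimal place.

Let ψ = V/F and solve Σ zᵢ(Kᵢ−1)/(1+ψ(Kᵢ−1)) = 0.
g(0) = ΣzᵢKᵢ − 1 = 0.303 and g(1) = 1 − Σzᵢ/Kᵢ = -0.175, so a root lies in (0, 1).
Newton–Raphson from ψ = 0.55:
  ψ = 0.550: g = 0.0379, g' = -0.406 → ψ = 0.643
Converged at ψ = 0.643.
Then V = ψ·F = 0.6425·482 = 309.7 mol/h and L = F − V = 172.3 mol/h.

V = 309.7 mol/h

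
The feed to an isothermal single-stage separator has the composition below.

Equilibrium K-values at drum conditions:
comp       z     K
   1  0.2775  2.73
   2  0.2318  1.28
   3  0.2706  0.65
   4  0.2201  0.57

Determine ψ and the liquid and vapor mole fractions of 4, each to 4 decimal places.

Let ψ = V/F and solve Σ zᵢ(Kᵢ−1)/(1+ψ(Kᵢ−1)) = 0.
Check two-phase: ΣzᵢKᵢ = 1.3556 > 1 and Σzᵢ/Kᵢ = 1.0852 > 1, so g(0) = 0.3556 > 0 and g(1) = -0.0852 < 0.
Newton–Raphson from ψ = 0.5:
  ψ = 0.5000: g = 0.07898, g' = -0.3675 → ψ = 0.7149
  ψ = 0.7149: g = 0.00574, g' = -0.3224 → ψ = 0.7327
  ψ = 0.7327: g = 0.00002, g' = -0.3207 → ψ = 0.7328
Converged at ψ = 0.7328.
Compositions from xᵢ = zᵢ/(1+ψ(Kᵢ−1)), yᵢ = Kᵢxᵢ:
  1: x = 0.1224, y = 0.3341
  2: x = 0.1923, y = 0.2462
  3: x = 0.3639, y = 0.2366
  4: x = 0.3214, y = 0.1832

ψ = 0.7328, x_4 = 0.3214, y_4 = 0.1832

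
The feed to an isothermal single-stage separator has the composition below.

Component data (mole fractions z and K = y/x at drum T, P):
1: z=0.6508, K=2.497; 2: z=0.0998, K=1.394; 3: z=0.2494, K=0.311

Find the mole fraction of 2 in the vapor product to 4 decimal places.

Rachford–Rice: g(ψ) = Σ zᵢ(Kᵢ−1)/(1+ψ(Kᵢ−1)) = 0.
Check two-phase: ΣzᵢKᵢ = 1.8417 > 1 and Σzᵢ/Kᵢ = 1.1342 > 1, so g(0) = 0.8417 > 0 and g(1) = -0.1342 < 0.
Iterate (Newton) starting at ψ = 0.5:
  ψ = 0.5000: g = 0.32789, g' = -0.7634 → ψ = 0.9295
  ψ = 0.9295: g = -0.04174, g' = -1.1791 → ψ = 0.8941
  ψ = 0.8941: g = -0.00185, g' = -1.0783 → ψ = 0.8924
Converged at ψ = 0.8924.
Compositions from xᵢ = zᵢ/(1+ψ(Kᵢ−1)), yᵢ = Kᵢxᵢ:
  1: x = 0.2786, y = 0.6957
  2: x = 0.0738, y = 0.1029
  3: x = 0.6476, y = 0.2014

y_2 = 0.1029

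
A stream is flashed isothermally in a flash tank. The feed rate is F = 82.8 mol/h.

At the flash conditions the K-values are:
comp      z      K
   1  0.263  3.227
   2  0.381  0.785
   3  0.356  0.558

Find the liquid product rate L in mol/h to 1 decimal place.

L = 44.5 mol/h

Rachford–Rice: g(β) = Σ zᵢ(Kᵢ−1)/(1+β(Kᵢ−1)) = 0.
Feasibility: ΣzᵢKᵢ = 1.346, Σzᵢ/Kᵢ = 1.205 — both > 1, two phases present.
Newton iteration, β⁰ = 0.5:
  β = 0.500: g = -0.0167, g' = -0.429 → β = 0.461
  β = 0.461: g = 0.0004, g' = -0.449 → β = 0.462
Converged at β = 0.462.
Then V = β·F = 0.4620·82.8 = 38.3 mol/h and L = F − V = 44.5 mol/h.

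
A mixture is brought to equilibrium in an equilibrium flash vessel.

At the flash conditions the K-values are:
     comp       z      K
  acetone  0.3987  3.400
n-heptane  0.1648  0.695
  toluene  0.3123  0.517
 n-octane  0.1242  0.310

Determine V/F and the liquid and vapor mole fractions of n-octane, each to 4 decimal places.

Newton iteration, V/F⁰ = 0.5:
  V/F = 0.5000: g = 0.04593, g' = -0.7603 → V/F = 0.5604
  V/F = 0.5604: g = 0.00087, g' = -0.7341 → V/F = 0.5616
Converged at V/F = 0.5616.
Compositions from xᵢ = zᵢ/(1+V/F(Kᵢ−1)), yᵢ = Kᵢxᵢ:
  acetone: x = 0.1698, y = 0.5774
  n-heptane: x = 0.1989, y = 0.1382
  toluene: x = 0.4285, y = 0.2216
  n-octane: x = 0.2028, y = 0.0629

V/F = 0.5616, x_n-octane = 0.2028, y_n-octane = 0.0629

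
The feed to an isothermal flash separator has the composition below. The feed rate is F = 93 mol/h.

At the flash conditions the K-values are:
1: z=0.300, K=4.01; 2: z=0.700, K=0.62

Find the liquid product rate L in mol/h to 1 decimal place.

L = 41.2 mol/h

Rachford–Rice: g(ψ) = Σ zᵢ(Kᵢ−1)/(1+ψ(Kᵢ−1)) = 0.
g(0) = ΣzᵢKᵢ − 1 = 0.637 and g(1) = 1 − Σzᵢ/Kᵢ = -0.204, so a root lies in (0, 1).
Iterate (Newton) starting at ψ = 0.49:
  ψ = 0.490: g = 0.0380, g' = -0.596 → ψ = 0.554
  ψ = 0.554: g = 0.0017, g' = -0.544 → ψ = 0.557
Converged at ψ = 0.557.
Then V = ψ·F = 0.5569·93 = 51.8 mol/h and L = F − V = 41.2 mol/h.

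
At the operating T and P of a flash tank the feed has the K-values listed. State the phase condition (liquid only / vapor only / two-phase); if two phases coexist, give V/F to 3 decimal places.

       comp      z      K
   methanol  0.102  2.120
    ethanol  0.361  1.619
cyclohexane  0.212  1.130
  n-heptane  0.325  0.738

ΣzᵢKᵢ = 1.280; Σzᵢ/Kᵢ = 0.899.
Since Σzᵢ/Kᵢ < 1 the mixture is above its dew point — single vapor phase.

vapor only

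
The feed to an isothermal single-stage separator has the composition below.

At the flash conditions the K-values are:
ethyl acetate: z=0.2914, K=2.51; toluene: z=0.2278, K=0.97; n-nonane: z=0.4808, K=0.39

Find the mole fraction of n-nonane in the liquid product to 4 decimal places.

Material balance + equilibrium reduce to Σ zᵢ(Kᵢ−1)/(1+ψ(Kᵢ−1)) = 0.
Check two-phase: ΣzᵢKᵢ = 1.1399 > 1 and Σzᵢ/Kᵢ = 1.5838 > 1, so g(0) = 0.1399 > 0 and g(1) = -0.5838 < 0.
Newton iteration, ψ⁰ = 0.67:
  ψ = 0.6700: g = -0.28425, g' = -0.6761 → ψ = 0.2496
  ψ = 0.2496: g = -0.03326, g' = -0.5996 → ψ = 0.1941
  ψ = 0.1941: g = 0.00073, g' = -0.6278 → ψ = 0.1953
Converged at ψ = 0.1953.
Compositions from xᵢ = zᵢ/(1+ψ(Kᵢ−1)), yᵢ = Kᵢxᵢ:
  ethyl acetate: x = 0.2250, y = 0.5649
  toluene: x = 0.2291, y = 0.2223
  n-nonane: x = 0.5458, y = 0.2129

x_n-nonane = 0.5458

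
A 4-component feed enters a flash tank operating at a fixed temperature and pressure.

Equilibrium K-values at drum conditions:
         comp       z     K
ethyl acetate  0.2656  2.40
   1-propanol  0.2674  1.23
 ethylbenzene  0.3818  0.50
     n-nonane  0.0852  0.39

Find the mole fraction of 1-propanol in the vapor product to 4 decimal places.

Rachford–Rice: g(ψ) = Σ zᵢ(Kᵢ−1)/(1+ψ(Kᵢ−1)) = 0.
Feasibility: ΣzᵢKᵢ = 1.1905, Σzᵢ/Kᵢ = 1.3101 — both > 1, two phases present.
Newton–Raphson from ψ = 0.54:
  ψ = 0.5400: g = -0.07255, g' = -0.4296 → ψ = 0.3711
  ψ = 0.3711: g = -0.00022, g' = -0.4343 → ψ = 0.3706
Converged at ψ = 0.3706.
Compositions from xᵢ = zᵢ/(1+ψ(Kᵢ−1)), yᵢ = Kᵢxᵢ:
  ethyl acetate: x = 0.1749, y = 0.4197
  1-propanol: x = 0.2464, y = 0.3031
  ethylbenzene: x = 0.4687, y = 0.2343
  n-nonane: x = 0.1101, y = 0.0429

y_1-propanol = 0.3031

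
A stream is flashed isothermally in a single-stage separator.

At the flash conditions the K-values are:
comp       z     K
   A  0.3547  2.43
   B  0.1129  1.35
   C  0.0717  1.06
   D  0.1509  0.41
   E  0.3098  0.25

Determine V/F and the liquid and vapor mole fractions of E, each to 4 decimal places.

Material balance + equilibrium reduce to Σ zᵢ(Kᵢ−1)/(1+V/F(Kᵢ−1)) = 0.
Check two-phase: ΣzᵢKᵢ = 1.2297 > 1 and Σzᵢ/Kᵢ = 1.9045 > 1, so g(0) = 0.2297 > 0 and g(1) = -0.9045 < 0.
Newton–Raphson from V/F = 0.7:
  V/F = 0.7000: g = -0.35148, g' = -1.1151 → V/F = 0.3848
  V/F = 0.3848: g = -0.07558, g' = -0.7450 → V/F = 0.2834
  V/F = 0.2834: g = -0.00082, g' = -0.7358 → V/F = 0.2822
Converged at V/F = 0.2822.
Compositions from xᵢ = zᵢ/(1+V/F(Kᵢ−1)), yᵢ = Kᵢxᵢ:
  A: x = 0.2527, y = 0.6141
  B: x = 0.1027, y = 0.1387
  C: x = 0.0705, y = 0.0747
  D: x = 0.1810, y = 0.0742
  E: x = 0.3930, y = 0.0982

V/F = 0.2822, x_E = 0.3930, y_E = 0.0982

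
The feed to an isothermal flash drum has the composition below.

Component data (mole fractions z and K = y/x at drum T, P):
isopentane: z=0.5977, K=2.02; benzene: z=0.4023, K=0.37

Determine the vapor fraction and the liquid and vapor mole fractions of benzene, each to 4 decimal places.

ψ = 0.5543, x_benzene = 0.6182, y_benzene = 0.2287

Newton iteration, ψ⁰ = 0.5:
  ψ = 0.5000: g = 0.03375, g' = -0.6130 → ψ = 0.5550
  ψ = 0.5550: g = -0.00046, g' = -0.6311 → ψ = 0.5543
Converged at ψ = 0.5543.
Compositions from xᵢ = zᵢ/(1+ψ(Kᵢ−1)), yᵢ = Kᵢxᵢ:
  isopentane: x = 0.3818, y = 0.7713
  benzene: x = 0.6182, y = 0.2287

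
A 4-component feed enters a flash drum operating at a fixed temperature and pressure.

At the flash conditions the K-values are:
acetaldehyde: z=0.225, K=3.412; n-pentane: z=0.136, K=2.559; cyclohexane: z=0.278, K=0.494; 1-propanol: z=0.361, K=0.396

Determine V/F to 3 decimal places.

V/F = 0.331

Material balance + equilibrium reduce to Σ zᵢ(Kᵢ−1)/(1+V/F(Kᵢ−1)) = 0.
Check two-phase: ΣzᵢKᵢ = 1.396 > 1 and Σzᵢ/Kᵢ = 1.593 > 1, so g(0) = 0.396 > 0 and g(1) = -0.593 < 0.
Newton iteration, V/F⁰ = 0.5:
  V/F = 0.500: g = -0.1355, g' = -0.771 → V/F = 0.324
  V/F = 0.324: g = 0.0059, g' = -0.864 → V/F = 0.331
Converged at V/F = 0.331.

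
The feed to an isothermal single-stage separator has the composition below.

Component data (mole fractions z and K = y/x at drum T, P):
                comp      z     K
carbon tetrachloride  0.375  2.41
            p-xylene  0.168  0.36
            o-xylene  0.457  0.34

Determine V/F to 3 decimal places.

V/F = 0.130

Material balance + equilibrium reduce to Σ zᵢ(Kᵢ−1)/(1+V/F(Kᵢ−1)) = 0.
Check two-phase: ΣzᵢKᵢ = 1.120 > 1 and Σzᵢ/Kᵢ = 1.966 > 1, so g(0) = 0.120 > 0 and g(1) = -0.966 < 0.
Newton iteration, V/F⁰ = 0.42:
  V/F = 0.420: g = -0.2323, g' = -0.804 → V/F = 0.131
  V/F = 0.131: g = -0.0013, g' = -0.852 → V/F = 0.130
Converged at V/F = 0.130.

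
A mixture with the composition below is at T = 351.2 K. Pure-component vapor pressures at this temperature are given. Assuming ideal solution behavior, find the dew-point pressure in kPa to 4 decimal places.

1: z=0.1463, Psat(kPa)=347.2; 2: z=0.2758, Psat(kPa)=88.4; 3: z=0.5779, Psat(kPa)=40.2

Pdew = 55.8132 kPa

At the dew point ψ → 1, so Σzᵢ/Kᵢ = 1 with Kᵢ = Pᵢˢᵃᵗ/P ⇒ 1/P = Σzᵢ/Pᵢˢᵃᵗ.
1/P = 0.1463/347.2 + 0.2758/88.4 + 0.5779/40.2 = 0.0179169 ⇒ P = 55.8132 kPa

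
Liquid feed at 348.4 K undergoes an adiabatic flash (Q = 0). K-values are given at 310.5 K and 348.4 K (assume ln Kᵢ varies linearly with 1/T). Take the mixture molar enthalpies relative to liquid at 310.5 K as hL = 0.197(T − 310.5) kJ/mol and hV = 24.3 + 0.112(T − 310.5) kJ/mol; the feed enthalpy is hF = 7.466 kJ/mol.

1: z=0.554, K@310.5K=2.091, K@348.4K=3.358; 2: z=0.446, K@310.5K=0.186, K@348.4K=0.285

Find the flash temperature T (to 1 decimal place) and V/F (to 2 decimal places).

T = 312.3 K, V/F = 0.29

Adiabatic flash: solve Rachford–Rice at each trial T, then check hF = ψ·hV(T) + (1−ψ)·hL(T).
  T = 310.5 K: K = (2.091, 0.186), RR gives ψ = 0.272, H_out = 6.605 kJ/mol
  T = 348.4 K: K = (3.358, 0.285), RR gives ψ = 0.586, H_out = 19.812 kJ/mol
  T = 329.4 K: K = (2.685, 0.233), RR gives ψ = 0.457, H_out = 14.105 kJ/mol
  T = 319.9 K: K = (2.376, 0.209), RR gives ψ = 0.376, H_out = 10.691 kJ/mol
  T = 315.2 K: K = (2.231, 0.197), RR gives ψ = 0.328, H_out = 8.762 kJ/mol
  T = 312.9 K: K = (2.162, 0.192), RR gives ψ = 0.302, H_out = 7.739 kJ/mol
Linear interpolation between T = 310.5 (H_out = 6.605) and T = 312.9 (H_out = 7.739) on hF = 7.466 gives T ≈ 312.3 K, at which ψ = 0.29.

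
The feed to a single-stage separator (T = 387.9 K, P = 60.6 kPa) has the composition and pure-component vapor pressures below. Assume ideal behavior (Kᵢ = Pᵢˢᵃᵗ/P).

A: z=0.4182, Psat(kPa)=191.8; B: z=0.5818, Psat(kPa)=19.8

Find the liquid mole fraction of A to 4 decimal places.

Raoult's law: Kᵢ = Pᵢˢᵃᵗ/P = Pᵢˢᵃᵗ/60.6.
  K_A = 191.8/60.6 = 3.165017, K_B = 19.8/60.6 = 0.326733
Let ψ = V/F and solve Σ zᵢ(Kᵢ−1)/(1+ψ(Kᵢ−1)) = 0.
Feasibility: ΣzᵢKᵢ = 1.5137, Σzᵢ/Kᵢ = 1.9128 — both > 1, two phases present.
Binary case is linear: z₁(K₁−1)(1+ψ(K₂−1)) + z₂(K₂−1)(1+ψ(K₁−1)) = 0
⇒ ψ = [z₁(K₁−1)+z₂(K₂−1)] / [−(K₁−1)(K₂−1)] = 0.51370/1.45763 = 0.3524
Compositions from xᵢ = zᵢ/(1+ψ(Kᵢ−1)), yᵢ = Kᵢxᵢ:
  A: x = 0.2372, y = 0.7508
  B: x = 0.7628, y = 0.2492

x_A = 0.2372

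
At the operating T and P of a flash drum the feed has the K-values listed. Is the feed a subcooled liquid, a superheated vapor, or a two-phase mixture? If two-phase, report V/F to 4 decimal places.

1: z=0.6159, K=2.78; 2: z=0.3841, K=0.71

superheated vapor

ΣzᵢKᵢ = 1.9849; Σzᵢ/Kᵢ = 0.7625.
Since Σzᵢ/Kᵢ < 1 the mixture is above its dew point — single vapor phase.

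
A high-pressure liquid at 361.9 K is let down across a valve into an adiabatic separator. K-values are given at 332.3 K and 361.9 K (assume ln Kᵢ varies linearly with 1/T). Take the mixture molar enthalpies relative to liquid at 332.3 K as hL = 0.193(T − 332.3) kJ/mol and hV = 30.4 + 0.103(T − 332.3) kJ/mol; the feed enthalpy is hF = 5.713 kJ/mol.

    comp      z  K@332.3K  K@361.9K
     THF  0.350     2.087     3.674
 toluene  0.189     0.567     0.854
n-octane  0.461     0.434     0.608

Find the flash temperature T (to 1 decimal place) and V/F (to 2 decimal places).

Adiabatic flash: solve Rachford–Rice at each trial T, then check hF = ψ·hV(T) + (1−ψ)·hL(T).
  T = 332.3 K: K = (2.087, 0.567, 0.434), RR gives ψ = 0.065, H_out = 1.989 kJ/mol
  T = 361.9 K: K = (3.674, 0.854, 0.608), RR gives ψ = 0.809, H_out = 28.147 kJ/mol
  T = 347.1 K: K = (2.803, 0.702, 0.517), RR gives ψ = 0.448, H_out = 15.888 kJ/mol
  T = 339.7 K: K = (2.426, 0.632, 0.475), RR gives ψ = 0.272, H_out = 9.514 kJ/mol
  T = 336.0 K: K = (2.252, 0.599, 0.454), RR gives ψ = 0.175, H_out = 5.965 kJ/mol
  T = 334.1 K: K = (2.166, 0.583, 0.444), RR gives ψ = 0.120, H_out = 3.988 kJ/mol
Linear interpolation between T = 334.1 (H_out = 3.988) and T = 336.0 (H_out = 5.965) on hF = 5.713 gives T ≈ 335.8 K, at which ψ = 0.17.

T = 335.8 K, V/F = 0.17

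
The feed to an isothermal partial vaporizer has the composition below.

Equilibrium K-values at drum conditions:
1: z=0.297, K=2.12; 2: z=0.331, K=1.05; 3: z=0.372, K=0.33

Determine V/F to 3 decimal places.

V/F = 0.201

Rachford–Rice: g(V/F) = Σ zᵢ(Kᵢ−1)/(1+V/F(Kᵢ−1)) = 0.
Feasibility: ΣzᵢKᵢ = 1.100, Σzᵢ/Kᵢ = 1.583 — both > 1, two phases present.
Newton iteration, V/F⁰ = 0.56:
  V/F = 0.560: g = -0.1784, g' = -0.569 → V/F = 0.247
  V/F = 0.247: g = -0.0216, g' = -0.469 → V/F = 0.201
Converged at V/F = 0.201.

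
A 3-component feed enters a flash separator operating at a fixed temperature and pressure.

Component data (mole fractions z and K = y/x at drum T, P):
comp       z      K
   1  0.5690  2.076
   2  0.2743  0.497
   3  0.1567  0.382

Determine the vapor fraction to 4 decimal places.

Let ψ = V/F and solve Σ zᵢ(Kᵢ−1)/(1+ψ(Kᵢ−1)) = 0.
g(0) = ΣzᵢKᵢ − 1 = 0.3774 and g(1) = 1 − Σzᵢ/Kᵢ = -0.2362, so a root lies in (0, 1).
Iterate (Newton) starting at ψ = 0.5:
  ψ = 0.5000: g = 0.07360, g' = -0.5277 → ψ = 0.6395
  ψ = 0.6395: g = -0.00082, g' = -0.5456 → ψ = 0.6380
Converged at ψ = 0.6380.

ψ = 0.6380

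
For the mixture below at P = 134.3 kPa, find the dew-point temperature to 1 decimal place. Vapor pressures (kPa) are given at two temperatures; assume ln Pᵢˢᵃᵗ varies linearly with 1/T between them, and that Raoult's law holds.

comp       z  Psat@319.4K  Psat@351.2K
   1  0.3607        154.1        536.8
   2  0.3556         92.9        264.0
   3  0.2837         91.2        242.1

T = 325.5 K

Dew-point temperature: Σzᵢ·P/Pᵢˢᵃᵗ(T) = 1. Interpolate ln Pᵢˢᵃᵗ = aᵢ + bᵢ/T.
  T = 319.4 K: ΣzᵢP/Pᵢˢᵃᵗ = 1.2462
  T = 351.2 K: ΣzᵢP/Pᵢˢᵃᵗ = 0.4285
  T = 335.3 K: ΣzᵢP/Pᵢˢᵃᵗ = 0.7116
  T = 327.4 K: ΣzᵢP/Pᵢˢᵃᵗ = 0.9333
  T = 323.4 K: ΣzᵢP/Pᵢˢᵃᵗ = 1.0764
  T = 325.4 K: ΣzᵢP/Pᵢˢᵃᵗ = 1.0018
Interpolating between 325.4 K and 327.4 K gives T ≈ 325.5 K.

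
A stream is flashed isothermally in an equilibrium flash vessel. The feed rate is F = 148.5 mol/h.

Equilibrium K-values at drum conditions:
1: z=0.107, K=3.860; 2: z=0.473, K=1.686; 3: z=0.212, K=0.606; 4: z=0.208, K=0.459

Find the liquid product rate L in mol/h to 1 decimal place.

L = 35.9 mol/h

Material balance + equilibrium reduce to Σ zᵢ(Kᵢ−1)/(1+β(Kᵢ−1)) = 0.
g(0) = ΣzᵢKᵢ − 1 = 0.434 and g(1) = 1 − Σzᵢ/Kᵢ = -0.111, so a root lies in (0, 1).
Newton–Raphson from β = 0.46:
  β = 0.460: g = 0.1270, g' = -0.449 → β = 0.743
  β = 0.743: g = 0.0066, g' = -0.423 → β = 0.759
Converged at β = 0.759.
Then V = β·F = 0.7585·148.5 = 112.6 mol/h and L = F − V = 35.9 mol/h.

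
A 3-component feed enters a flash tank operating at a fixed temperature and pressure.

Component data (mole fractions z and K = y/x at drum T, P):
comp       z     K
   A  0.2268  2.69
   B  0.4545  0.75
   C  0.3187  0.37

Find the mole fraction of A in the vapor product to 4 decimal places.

Newton iteration, β⁰ = 0.5:
  β = 0.5000: g = -0.21522, g' = -0.4970 → β = 0.0669
  β = 0.0669: g = 0.01916, g' = -0.6901 → β = 0.0947
  β = 0.0947: g = 0.00051, g' = -0.6542 → β = 0.0955
Converged at β = 0.0955.
Compositions from xᵢ = zᵢ/(1+β(Kᵢ−1)), yᵢ = Kᵢxᵢ:
  A: x = 0.1953, y = 0.5253
  B: x = 0.4656, y = 0.3492
  C: x = 0.3391, y = 0.1255

y_A = 0.5253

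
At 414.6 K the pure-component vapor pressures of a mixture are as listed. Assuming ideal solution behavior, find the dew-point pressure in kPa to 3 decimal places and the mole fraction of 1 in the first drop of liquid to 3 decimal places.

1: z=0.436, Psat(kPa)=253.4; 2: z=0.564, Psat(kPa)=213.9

Pdew = 229.497 kPa, x_1 = 0.395

At the dew point ψ → 1, so Σzᵢ/Kᵢ = 1 with Kᵢ = Pᵢˢᵃᵗ/P ⇒ 1/P = Σzᵢ/Pᵢˢᵃᵗ.
1/P = 0.436/253.4 + 0.564/213.9 = 0.004357 ⇒ P = 229.497 kPa
xᵢ = zᵢP/Pᵢˢᵃᵗ ⇒ x_1 = 0.436·229.497/253.4 = 0.395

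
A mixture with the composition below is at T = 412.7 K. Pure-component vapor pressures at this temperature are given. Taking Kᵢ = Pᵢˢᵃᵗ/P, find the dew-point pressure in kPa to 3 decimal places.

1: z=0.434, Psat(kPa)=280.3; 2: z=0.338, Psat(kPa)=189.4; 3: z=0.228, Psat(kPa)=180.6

Pdew = 217.610 kPa

At the dew point ψ → 1, so Σzᵢ/Kᵢ = 1 with Kᵢ = Pᵢˢᵃᵗ/P ⇒ 1/P = Σzᵢ/Pᵢˢᵃᵗ.
1/P = 0.434/280.3 + 0.338/189.4 + 0.228/180.6 = 0.004595 ⇒ P = 217.610 kPa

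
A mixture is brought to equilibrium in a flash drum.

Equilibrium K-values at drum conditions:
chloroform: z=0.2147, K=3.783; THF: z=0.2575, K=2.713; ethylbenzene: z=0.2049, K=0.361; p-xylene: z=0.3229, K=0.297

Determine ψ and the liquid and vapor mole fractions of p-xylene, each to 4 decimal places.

ψ = 0.4487, x_p-xylene = 0.4717, y_p-xylene = 0.1401

Material balance + equilibrium reduce to Σ zᵢ(Kᵢ−1)/(1+ψ(Kᵢ−1)) = 0.
Check two-phase: ΣzᵢKᵢ = 1.6807 > 1 and Σzᵢ/Kᵢ = 1.8065 > 1, so g(0) = 0.6807 > 0 and g(1) = -0.8065 < 0.
Iterate (Newton) starting at ψ = 0.47:
  ψ = 0.4700: g = -0.02290, g' = -1.0709 → ψ = 0.4486
  ψ = 0.4486: g = 0.00004, g' = -1.0754 → ψ = 0.4487
Converged at ψ = 0.4487.
Compositions from xᵢ = zᵢ/(1+ψ(Kᵢ−1)), yᵢ = Kᵢxᵢ:
  chloroform: x = 0.0955, y = 0.3612
  THF: x = 0.1456, y = 0.3950
  ethylbenzene: x = 0.2873, y = 0.1037
  p-xylene: x = 0.4717, y = 0.1401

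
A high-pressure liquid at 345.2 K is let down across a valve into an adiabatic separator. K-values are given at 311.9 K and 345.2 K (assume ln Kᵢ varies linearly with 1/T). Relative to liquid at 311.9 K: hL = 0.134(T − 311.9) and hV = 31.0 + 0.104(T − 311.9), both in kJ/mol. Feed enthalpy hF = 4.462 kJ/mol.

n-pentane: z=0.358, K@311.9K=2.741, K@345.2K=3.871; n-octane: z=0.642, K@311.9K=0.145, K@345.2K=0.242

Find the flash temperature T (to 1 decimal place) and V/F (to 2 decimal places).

T = 320.1 K, V/F = 0.11

Adiabatic flash: solve Rachford–Rice at each trial T, then check hF = ψ·hV(T) + (1−ψ)·hL(T).
  T = 311.9 K: K = (2.741, 0.145), RR gives ψ = 0.050, H_out = 1.549 kJ/mol
  T = 345.2 K: K = (3.871, 0.242), RR gives ψ = 0.249, H_out = 11.923 kJ/mol
  T = 328.5 K: K = (3.284, 0.190), RR gives ψ = 0.161, H_out = 7.127 kJ/mol
  T = 320.2 K: K = (3.007, 0.166), RR gives ψ = 0.110, H_out = 4.484 kJ/mol
  T = 316.0 K: K = (2.871, 0.155), RR gives ψ = 0.081, H_out = 3.043 kJ/mol
  T = 318.1 K: K = (2.939, 0.161), RR gives ψ = 0.096, H_out = 3.774 kJ/mol
Linear interpolation between T = 318.1 (H_out = 3.774) and T = 320.2 (H_out = 4.484) on hF = 4.462 gives T ≈ 320.1 K, at which ψ = 0.11.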